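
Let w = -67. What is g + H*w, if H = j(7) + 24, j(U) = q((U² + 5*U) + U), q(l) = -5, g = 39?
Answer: -1234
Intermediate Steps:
j(U) = -5
H = 19 (H = -5 + 24 = 19)
g + H*w = 39 + 19*(-67) = 39 - 1273 = -1234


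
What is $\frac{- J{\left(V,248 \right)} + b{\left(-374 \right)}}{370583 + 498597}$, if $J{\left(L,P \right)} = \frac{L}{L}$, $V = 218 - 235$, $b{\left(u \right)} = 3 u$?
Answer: $- \frac{1123}{869180} \approx -0.001292$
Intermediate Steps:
$V = -17$ ($V = 218 - 235 = -17$)
$J{\left(L,P \right)} = 1$
$\frac{- J{\left(V,248 \right)} + b{\left(-374 \right)}}{370583 + 498597} = \frac{\left(-1\right) 1 + 3 \left(-374\right)}{370583 + 498597} = \frac{-1 - 1122}{869180} = \left(-1123\right) \frac{1}{869180} = - \frac{1123}{869180}$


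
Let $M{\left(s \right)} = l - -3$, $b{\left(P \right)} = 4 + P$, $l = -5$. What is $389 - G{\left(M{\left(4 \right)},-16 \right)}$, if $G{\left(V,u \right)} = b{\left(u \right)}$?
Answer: $401$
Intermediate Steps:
$M{\left(s \right)} = -2$ ($M{\left(s \right)} = -5 - -3 = -5 + 3 = -2$)
$G{\left(V,u \right)} = 4 + u$
$389 - G{\left(M{\left(4 \right)},-16 \right)} = 389 - \left(4 - 16\right) = 389 - -12 = 389 + 12 = 401$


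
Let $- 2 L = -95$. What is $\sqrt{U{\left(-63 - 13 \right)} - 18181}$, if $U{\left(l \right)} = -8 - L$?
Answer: $\frac{i \sqrt{72946}}{2} \approx 135.04 i$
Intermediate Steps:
$L = \frac{95}{2}$ ($L = \left(- \frac{1}{2}\right) \left(-95\right) = \frac{95}{2} \approx 47.5$)
$U{\left(l \right)} = - \frac{111}{2}$ ($U{\left(l \right)} = -8 - \frac{95}{2} = - \frac{111}{2}$)
$\sqrt{U{\left(-63 - 13 \right)} - 18181} = \sqrt{- \frac{111}{2} - 18181} = \sqrt{- \frac{36473}{2}} = \frac{i \sqrt{72946}}{2}$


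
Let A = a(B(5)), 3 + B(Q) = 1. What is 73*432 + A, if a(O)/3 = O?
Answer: 31530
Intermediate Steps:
B(Q) = -2 (B(Q) = -3 + 1 = -2)
a(O) = 3*O
A = -6 (A = 3*(-2) = -6)
73*432 + A = 73*432 - 6 = 31536 - 6 = 31530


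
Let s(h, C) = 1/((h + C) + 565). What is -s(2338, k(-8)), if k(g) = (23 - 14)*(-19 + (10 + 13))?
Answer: -1/2939 ≈ -0.00034025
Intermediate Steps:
k(g) = 36 (k(g) = 9*(-19 + 23) = 9*4 = 36)
s(h, C) = 1/(565 + C + h) (s(h, C) = 1/((C + h) + 565) = 1/(565 + C + h))
-s(2338, k(-8)) = -1/(565 + 36 + 2338) = -1/2939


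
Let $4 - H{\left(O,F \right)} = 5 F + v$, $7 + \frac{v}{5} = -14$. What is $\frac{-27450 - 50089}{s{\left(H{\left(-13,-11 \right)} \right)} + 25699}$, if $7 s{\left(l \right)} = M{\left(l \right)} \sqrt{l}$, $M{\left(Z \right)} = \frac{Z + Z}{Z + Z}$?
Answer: $- \frac{97641063289}{32361491285} + \frac{1085546 \sqrt{41}}{32361491285} \approx -3.017$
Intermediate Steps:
$v = -105$ ($v = -35 + 5 \left(-14\right) = -35 - 70 = -105$)
$M{\left(Z \right)} = 1$ ($M{\left(Z \right)} = \frac{2 Z}{2 Z} = 2 Z \frac{1}{2 Z} = 1$)
$H{\left(O,F \right)} = 109 - 5 F$ ($H{\left(O,F \right)} = 4 - \left(5 F - 105\right) = 4 - \left(-105 + 5 F\right) = 109 - 5 F$)
$s{\left(l \right)} = \frac{\sqrt{l}}{7}$ ($s{\left(l \right)} = \frac{1 \sqrt{l}}{7} = \frac{\sqrt{l}}{7}$)
$\frac{-27450 - 50089}{s{\left(H{\left(-13,-11 \right)} \right)} + 25699} = \frac{-27450 - 50089}{\frac{\sqrt{109 - -55}}{7} + 25699} = - \frac{77539}{\frac{\sqrt{109 + 55}}{7} + 25699} = - \frac{77539}{\frac{\sqrt{164}}{7} + 25699} = - \frac{77539}{\frac{2 \sqrt{41}}{7} + 25699} = - \frac{77539}{25699 + \frac{2 \sqrt{41}}{7}}$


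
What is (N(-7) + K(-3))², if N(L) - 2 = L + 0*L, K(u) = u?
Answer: 64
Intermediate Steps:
N(L) = 2 + L (N(L) = 2 + (L + 0*L) = 2 + (L + 0) = 2 + L)
(N(-7) + K(-3))² = ((2 - 7) - 3)² = (-5 - 3)² = (-8)² = 64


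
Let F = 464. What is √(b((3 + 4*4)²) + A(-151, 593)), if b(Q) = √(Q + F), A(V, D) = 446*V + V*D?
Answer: √(-156889 + 5*√33) ≈ 396.06*I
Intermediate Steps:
A(V, D) = 446*V + D*V
b(Q) = √(464 + Q) (b(Q) = √(Q + 464) = √(464 + Q))
√(b((3 + 4*4)²) + A(-151, 593)) = √(√(464 + (3 + 4*4)²) - 151*(446 + 593)) = √(√(464 + (3 + 16)²) - 151*1039) = √(√(464 + 19²) - 156889) = √(√(464 + 361) - 156889) = √(√825 - 156889) = √(5*√33 - 156889) = √(-156889 + 5*√33)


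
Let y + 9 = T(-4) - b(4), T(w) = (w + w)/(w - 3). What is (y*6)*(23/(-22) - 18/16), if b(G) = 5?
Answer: 25785/154 ≈ 167.44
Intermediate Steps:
T(w) = 2*w/(-3 + w) (T(w) = (2*w)/(-3 + w) = 2*w/(-3 + w))
y = -90/7 (y = -9 + (2*(-4)/(-3 - 4) - 1*5) = -9 + (2*(-4)/(-7) - 5) = -9 + (2*(-4)*(-⅐) - 5) = -9 + (8/7 - 5) = -9 - 27/7 = -90/7 ≈ -12.857)
(y*6)*(23/(-22) - 18/16) = (-90/7*6)*(23/(-22) - 18/16) = -540*(23*(-1/22) - 18*1/16)/7 = -540*(-23/22 - 9/8)/7 = -540/7*(-191/88) = 25785/154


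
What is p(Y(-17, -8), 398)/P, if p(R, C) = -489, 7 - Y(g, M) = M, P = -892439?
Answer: 489/892439 ≈ 0.00054794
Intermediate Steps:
Y(g, M) = 7 - M
p(Y(-17, -8), 398)/P = -489/(-892439) = -489*(-1/892439) = 489/892439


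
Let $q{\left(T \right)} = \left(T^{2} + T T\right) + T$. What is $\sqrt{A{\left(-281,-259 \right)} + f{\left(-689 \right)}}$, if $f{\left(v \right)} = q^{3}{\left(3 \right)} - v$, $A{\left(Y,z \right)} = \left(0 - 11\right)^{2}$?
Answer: $3 \sqrt{1119} \approx 100.35$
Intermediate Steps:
$q{\left(T \right)} = T + 2 T^{2}$ ($q{\left(T \right)} = \left(T^{2} + T^{2}\right) + T = 2 T^{2} + T = T + 2 T^{2}$)
$A{\left(Y,z \right)} = 121$ ($A{\left(Y,z \right)} = \left(-11\right)^{2} = 121$)
$f{\left(v \right)} = 9261 - v$ ($f{\left(v \right)} = \left(3 \left(1 + 2 \cdot 3\right)\right)^{3} - v = \left(3 \left(1 + 6\right)\right)^{3} - v = \left(3 \cdot 7\right)^{3} - v = 21^{3} - v = 9261 - v$)
$\sqrt{A{\left(-281,-259 \right)} + f{\left(-689 \right)}} = \sqrt{121 + \left(9261 - -689\right)} = \sqrt{121 + \left(9261 + 689\right)} = \sqrt{121 + 9950} = \sqrt{10071} = 3 \sqrt{1119}$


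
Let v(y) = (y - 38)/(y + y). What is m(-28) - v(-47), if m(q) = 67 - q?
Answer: 8845/94 ≈ 94.096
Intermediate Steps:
v(y) = (-38 + y)/(2*y) (v(y) = (-38 + y)/((2*y)) = (-38 + y)*(1/(2*y)) = (-38 + y)/(2*y))
m(-28) - v(-47) = (67 - 1*(-28)) - (-38 - 47)/(2*(-47)) = (67 + 28) - (-1)*(-85)/(2*47) = 95 - 1*85/94 = 95 - 85/94 = 8845/94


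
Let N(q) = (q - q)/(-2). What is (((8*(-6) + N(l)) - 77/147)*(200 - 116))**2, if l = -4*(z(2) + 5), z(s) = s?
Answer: 16613776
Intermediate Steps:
l = -28 (l = -4*(2 + 5) = -4*7 = -28)
N(q) = 0 (N(q) = 0*(-1/2) = 0)
(((8*(-6) + N(l)) - 77/147)*(200 - 116))**2 = (((8*(-6) + 0) - 77/147)*(200 - 116))**2 = (((-48 + 0) - 77*1/147)*84)**2 = ((-48 - 11/21)*84)**2 = (-1019/21*84)**2 = (-4076)**2 = 16613776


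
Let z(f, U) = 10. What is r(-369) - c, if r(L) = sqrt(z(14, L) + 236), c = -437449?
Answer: 437449 + sqrt(246) ≈ 4.3746e+5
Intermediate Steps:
r(L) = sqrt(246) (r(L) = sqrt(10 + 236) = sqrt(246))
r(-369) - c = sqrt(246) - 1*(-437449) = sqrt(246) + 437449 = 437449 + sqrt(246)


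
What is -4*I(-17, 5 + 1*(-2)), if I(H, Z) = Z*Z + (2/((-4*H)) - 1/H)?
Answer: -618/17 ≈ -36.353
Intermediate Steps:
I(H, Z) = Z² - 3/(2*H) (I(H, Z) = Z² + (2*(-1/(4*H)) - 1/H) = Z² + (-1/(2*H) - 1/H) = Z² - 3/(2*H))
-4*I(-17, 5 + 1*(-2)) = -4*((5 + 1*(-2))² - 3/2/(-17)) = -4*((5 - 2)² - 3/2*(-1/17)) = -4*(3² + 3/34) = -4*(9 + 3/34) = -4*309/34 = -618/17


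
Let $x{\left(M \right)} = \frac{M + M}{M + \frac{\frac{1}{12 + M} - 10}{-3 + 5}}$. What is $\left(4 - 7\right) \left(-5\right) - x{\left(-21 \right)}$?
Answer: $\frac{897}{67} \approx 13.388$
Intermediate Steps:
$x{\left(M \right)} = \frac{2 M}{-5 + M + \frac{1}{2 \left(12 + M\right)}}$ ($x{\left(M \right)} = \frac{2 M}{M + \frac{-10 + \frac{1}{12 + M}}{2}} = \frac{2 M}{M + \left(-10 + \frac{1}{12 + M}\right) \frac{1}{2}} = \frac{2 M}{M - \left(5 - \frac{1}{2 \left(12 + M\right)}\right)} = \frac{2 M}{-5 + M + \frac{1}{2 \left(12 + M\right)}}$)
$\left(4 - 7\right) \left(-5\right) - x{\left(-21 \right)} = \left(4 - 7\right) \left(-5\right) - 4 \left(-21\right) \frac{1}{-119 + 2 \left(-21\right)^{2} + 14 \left(-21\right)} \left(12 - 21\right) = \left(-3\right) \left(-5\right) - 4 \left(-21\right) \frac{1}{-119 + 2 \cdot 441 - 294} \left(-9\right) = 15 - 4 \left(-21\right) \frac{1}{-119 + 882 - 294} \left(-9\right) = 15 - 4 \left(-21\right) \frac{1}{469} \left(-9\right) = 15 - \frac{108}{67} = \frac{897}{67}$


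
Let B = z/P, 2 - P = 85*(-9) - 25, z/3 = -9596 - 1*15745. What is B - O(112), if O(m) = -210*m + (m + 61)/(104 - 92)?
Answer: 6180133/264 ≈ 23410.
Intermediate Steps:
z = -76023 (z = 3*(-9596 - 1*15745) = 3*(-9596 - 15745) = 3*(-25341) = -76023)
O(m) = 61/12 - 2519*m/12 (O(m) = -210*m + (61 + m)/12 = -210*m + (61 + m)*(1/12) = -210*m + (61/12 + m/12) = 61/12 - 2519*m/12)
P = 792 (P = 2 - (85*(-9) - 25) = 2 - (-765 - 25) = 2 - 1*(-790) = 2 + 790 = 792)
B = -8447/88 (B = -76023/792 = -76023*1/792 = -8447/88 ≈ -95.989)
B - O(112) = -8447/88 - (61/12 - 2519/12*112) = -8447/88 - (61/12 - 70532/3) = -8447/88 - 1*(-282067/12) = -8447/88 + 282067/12 = 6180133/264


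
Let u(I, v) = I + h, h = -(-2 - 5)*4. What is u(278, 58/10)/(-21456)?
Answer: -17/1192 ≈ -0.014262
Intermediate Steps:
h = 28 (h = -(-7)*4 = -1*(-28) = 28)
u(I, v) = 28 + I (u(I, v) = I + 28 = 28 + I)
u(278, 58/10)/(-21456) = (28 + 278)/(-21456) = 306*(-1/21456) = -17/1192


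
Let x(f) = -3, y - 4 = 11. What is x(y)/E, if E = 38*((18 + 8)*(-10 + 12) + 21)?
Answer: -3/2774 ≈ -0.0010815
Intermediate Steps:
y = 15 (y = 4 + 11 = 15)
E = 2774 (E = 38*(26*2 + 21) = 38*(52 + 21) = 38*73 = 2774)
x(y)/E = -3/2774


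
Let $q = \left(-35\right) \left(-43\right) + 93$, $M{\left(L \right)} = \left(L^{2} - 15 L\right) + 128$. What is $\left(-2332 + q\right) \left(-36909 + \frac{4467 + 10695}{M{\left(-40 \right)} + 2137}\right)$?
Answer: $\frac{6365847678}{235} \approx 2.7089 \cdot 10^{7}$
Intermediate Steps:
$M{\left(L \right)} = 128 + L^{2} - 15 L$
$q = 1598$ ($q = 1505 + 93 = 1598$)
$\left(-2332 + q\right) \left(-36909 + \frac{4467 + 10695}{M{\left(-40 \right)} + 2137}\right) = \left(-2332 + 1598\right) \left(-36909 + \frac{4467 + 10695}{\left(128 + \left(-40\right)^{2} - -600\right) + 2137}\right) = - 734 \left(-36909 + \frac{15162}{\left(128 + 1600 + 600\right) + 2137}\right) = - 734 \left(-36909 + \frac{15162}{2328 + 2137}\right) = - 734 \left(-36909 + \frac{15162}{4465}\right) = - 734 \left(-36909 + 15162 \cdot \frac{1}{4465}\right) = - 734 \left(-36909 + \frac{798}{235}\right) = \left(-734\right) \left(- \frac{8672817}{235}\right) = \frac{6365847678}{235}$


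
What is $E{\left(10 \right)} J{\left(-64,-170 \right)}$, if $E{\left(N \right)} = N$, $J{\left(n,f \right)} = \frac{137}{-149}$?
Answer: $- \frac{1370}{149} \approx -9.1946$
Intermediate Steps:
$J{\left(n,f \right)} = - \frac{137}{149}$ ($J{\left(n,f \right)} = 137 \left(- \frac{1}{149}\right) = - \frac{137}{149}$)
$E{\left(10 \right)} J{\left(-64,-170 \right)} = 10 \left(- \frac{137}{149}\right) = - \frac{1370}{149}$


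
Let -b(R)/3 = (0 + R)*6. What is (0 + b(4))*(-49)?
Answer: 3528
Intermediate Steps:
b(R) = -18*R (b(R) = -3*(0 + R)*6 = -3*R*6 = -18*R)
(0 + b(4))*(-49) = (0 - 18*4)*(-49) = (0 - 72)*(-49) = -72*(-49) = 3528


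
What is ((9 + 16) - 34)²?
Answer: 81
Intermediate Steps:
((9 + 16) - 34)² = (25 - 34)² = (-9)² = 81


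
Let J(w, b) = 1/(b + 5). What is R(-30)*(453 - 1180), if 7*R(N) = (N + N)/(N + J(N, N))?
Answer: -1090500/5257 ≈ -207.44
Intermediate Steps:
J(w, b) = 1/(5 + b)
R(N) = 2*N/(7*(N + 1/(5 + N))) (R(N) = ((N + N)/(N + 1/(5 + N)))/7 = ((2*N)/(N + 1/(5 + N)))/7 = (2*N/(N + 1/(5 + N)))/7 = 2*N/(7*(N + 1/(5 + N))))
R(-30)*(453 - 1180) = ((2/7)*(-30)*(5 - 30)/(1 - 30*(5 - 30)))*(453 - 1180) = ((2/7)*(-30)*(-25)/(1 - 30*(-25)))*(-727) = ((2/7)*(-30)*(-25)/(1 + 750))*(-727) = ((2/7)*(-30)*(-25)/751)*(-727) = ((2/7)*(-30)*(1/751)*(-25))*(-727) = (1500/5257)*(-727) = -1090500/5257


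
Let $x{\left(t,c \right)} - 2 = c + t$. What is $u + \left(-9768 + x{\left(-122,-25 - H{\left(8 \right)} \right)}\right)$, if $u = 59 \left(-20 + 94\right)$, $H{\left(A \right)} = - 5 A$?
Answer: $-5507$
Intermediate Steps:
$x{\left(t,c \right)} = 2 + c + t$ ($x{\left(t,c \right)} = 2 + \left(c + t\right) = 2 + c + t$)
$u = 4366$ ($u = 59 \cdot 74 = 4366$)
$u + \left(-9768 + x{\left(-122,-25 - H{\left(8 \right)} \right)}\right) = 4366 - 9873 = -5507$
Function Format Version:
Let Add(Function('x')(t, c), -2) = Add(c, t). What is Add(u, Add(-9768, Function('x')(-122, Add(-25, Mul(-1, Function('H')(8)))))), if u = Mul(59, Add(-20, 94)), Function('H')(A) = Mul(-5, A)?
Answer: -5507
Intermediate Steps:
Function('x')(t, c) = Add(2, c, t) (Function('x')(t, c) = Add(2, Add(c, t)) = Add(2, c, t))
u = 4366 (u = Mul(59, 74) = 4366)
Add(u, Add(-9768, Function('x')(-122, Add(-25, Mul(-1, Function('H')(8)))))) = Add(4366, Add(-9768, Add(2, Add(-25, Mul(-1, Mul(-5, 8))), -122))) = Add(4366, Add(-9768, Add(2, Add(-25, Mul(-1, -40)), -122))) = Add(4366, Add(-9768, Add(2, Add(-25, 40), -122))) = Add(4366, Add(-9768, Add(2, 15, -122))) = Add(4366, Add(-9768, -105)) = Add(4366, -9873) = -5507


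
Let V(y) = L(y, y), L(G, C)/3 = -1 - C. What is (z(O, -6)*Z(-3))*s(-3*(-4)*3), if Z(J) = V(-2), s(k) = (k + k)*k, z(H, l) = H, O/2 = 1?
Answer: 15552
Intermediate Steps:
O = 2 (O = 2*1 = 2)
L(G, C) = -3 - 3*C (L(G, C) = 3*(-1 - C) = -3 - 3*C)
V(y) = -3 - 3*y
s(k) = 2*k² (s(k) = (2*k)*k = 2*k²)
Z(J) = 3 (Z(J) = -3 - 3*(-2) = -3 + 6 = 3)
(z(O, -6)*Z(-3))*s(-3*(-4)*3) = (2*3)*(2*(-3*(-4)*3)²) = 6*(2*(12*3)²) = 6*(2*36²) = 6*(2*1296) = 6*2592 = 15552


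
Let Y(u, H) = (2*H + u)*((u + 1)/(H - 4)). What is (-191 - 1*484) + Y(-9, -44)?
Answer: -4147/6 ≈ -691.17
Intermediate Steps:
Y(u, H) = (1 + u)*(u + 2*H)/(-4 + H) (Y(u, H) = (u + 2*H)*((1 + u)/(-4 + H)) = (1 + u)*(u + 2*H)/(-4 + H))
(-191 - 1*484) + Y(-9, -44) = (-191 - 1*484) + (-9 + (-9)² + 2*(-44) + 2*(-44)*(-9))/(-4 - 44) = (-191 - 484) + (-9 + 81 - 88 + 792)/(-48) = -675 - 1/48*776 = -675 - 97/6 = -4147/6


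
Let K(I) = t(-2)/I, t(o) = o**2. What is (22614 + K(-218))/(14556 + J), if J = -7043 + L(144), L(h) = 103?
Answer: 88033/29648 ≈ 2.9693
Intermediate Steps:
K(I) = 4/I (K(I) = (-2)**2/I = 4/I)
J = -6940 (J = -7043 + 103 = -6940)
(22614 + K(-218))/(14556 + J) = (22614 + 4/(-218))/(14556 - 6940) = (22614 + 4*(-1/218))/7616 = (22614 - 2/109)*(1/7616) = (2464924/109)*(1/7616) = 88033/29648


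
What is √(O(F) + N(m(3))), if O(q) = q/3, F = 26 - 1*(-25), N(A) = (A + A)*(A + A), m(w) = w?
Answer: √53 ≈ 7.2801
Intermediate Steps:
N(A) = 4*A² (N(A) = (2*A)*(2*A) = 4*A²)
F = 51 (F = 26 + 25 = 51)
O(q) = q/3 (O(q) = q*(⅓) = q/3)
√(O(F) + N(m(3))) = √((⅓)*51 + 4*3²) = √(17 + 4*9) = √(17 + 36) = √53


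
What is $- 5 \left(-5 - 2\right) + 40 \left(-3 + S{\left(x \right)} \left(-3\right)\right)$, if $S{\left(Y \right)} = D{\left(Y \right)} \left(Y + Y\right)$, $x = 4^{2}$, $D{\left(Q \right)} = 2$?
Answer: $-7765$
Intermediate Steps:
$x = 16$
$S{\left(Y \right)} = 4 Y$ ($S{\left(Y \right)} = 2 \left(Y + Y\right) = 2 \cdot 2 Y = 4 Y$)
$- 5 \left(-5 - 2\right) + 40 \left(-3 + S{\left(x \right)} \left(-3\right)\right) = - 5 \left(-5 - 2\right) + 40 \left(-3 + 4 \cdot 16 \left(-3\right)\right) = \left(-5\right) \left(-7\right) + 40 \left(-3 + 64 \left(-3\right)\right) = 35 + 40 \left(-3 - 192\right) = 35 + 40 \left(-195\right) = 35 - 7800 = -7765$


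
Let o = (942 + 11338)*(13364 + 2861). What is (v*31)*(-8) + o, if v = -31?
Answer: 199250688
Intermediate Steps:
o = 199243000 (o = 12280*16225 = 199243000)
(v*31)*(-8) + o = -31*31*(-8) + 199243000 = -961*(-8) + 199243000 = 7688 + 199243000 = 199250688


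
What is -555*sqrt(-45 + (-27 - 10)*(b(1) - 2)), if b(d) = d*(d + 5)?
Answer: -555*I*sqrt(193) ≈ -7710.3*I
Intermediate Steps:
b(d) = d*(5 + d)
-555*sqrt(-45 + (-27 - 10)*(b(1) - 2)) = -555*sqrt(-45 + (-27 - 10)*(1*(5 + 1) - 2)) = -555*sqrt(-45 - 37*(1*6 - 2)) = -555*sqrt(-45 - 37*(6 - 2)) = -555*sqrt(-45 - 37*4) = -555*sqrt(-45 - 148) = -555*I*sqrt(193)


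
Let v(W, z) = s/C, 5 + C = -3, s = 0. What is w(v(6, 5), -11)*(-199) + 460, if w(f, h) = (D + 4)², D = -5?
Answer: 261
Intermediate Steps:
C = -8 (C = -5 - 3 = -8)
v(W, z) = 0 (v(W, z) = 0/(-8) = 0*(-⅛) = 0)
w(f, h) = 1 (w(f, h) = (-5 + 4)² = (-1)² = 1)
w(v(6, 5), -11)*(-199) + 460 = 1*(-199) + 460 = -199 + 460 = 261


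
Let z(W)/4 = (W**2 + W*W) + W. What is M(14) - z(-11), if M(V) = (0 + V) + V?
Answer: -896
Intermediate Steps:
z(W) = 4*W + 8*W**2 (z(W) = 4*((W**2 + W*W) + W) = 4*((W**2 + W**2) + W) = 4*(2*W**2 + W) = 4*(W + 2*W**2) = 4*W + 8*W**2)
M(V) = 2*V (M(V) = V + V = 2*V)
M(14) - z(-11) = 2*14 - 4*(-11)*(1 + 2*(-11)) = 28 - 4*(-11)*(1 - 22) = 28 - 4*(-11)*(-21) = 28 - 1*924 = 28 - 924 = -896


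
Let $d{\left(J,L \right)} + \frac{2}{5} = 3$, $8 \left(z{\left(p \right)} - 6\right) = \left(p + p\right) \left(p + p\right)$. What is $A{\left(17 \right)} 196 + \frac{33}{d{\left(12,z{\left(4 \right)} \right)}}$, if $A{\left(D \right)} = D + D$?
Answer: $\frac{86797}{13} \approx 6676.7$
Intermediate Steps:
$z{\left(p \right)} = 6 + \frac{p^{2}}{2}$ ($z{\left(p \right)} = 6 + \frac{\left(p + p\right) \left(p + p\right)}{8} = 6 + \frac{2 p 2 p}{8} = 6 + \frac{4 p^{2}}{8} = 6 + \frac{p^{2}}{2}$)
$d{\left(J,L \right)} = \frac{13}{5}$ ($d{\left(J,L \right)} = - \frac{2}{5} + 3 = \frac{13}{5}$)
$A{\left(D \right)} = 2 D$
$A{\left(17 \right)} 196 + \frac{33}{d{\left(12,z{\left(4 \right)} \right)}} = 2 \cdot 17 \cdot 196 + \frac{33}{\frac{13}{5}} = 34 \cdot 196 + 33 \cdot \frac{5}{13} = 6664 + \frac{165}{13} = \frac{86797}{13}$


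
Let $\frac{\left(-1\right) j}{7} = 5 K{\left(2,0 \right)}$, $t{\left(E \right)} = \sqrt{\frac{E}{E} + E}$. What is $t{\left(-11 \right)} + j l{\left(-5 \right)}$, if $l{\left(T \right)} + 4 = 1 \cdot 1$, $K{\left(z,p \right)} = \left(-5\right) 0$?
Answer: $i \sqrt{10} \approx 3.1623 i$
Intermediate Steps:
$t{\left(E \right)} = \sqrt{1 + E}$
$K{\left(z,p \right)} = 0$
$l{\left(T \right)} = -3$ ($l{\left(T \right)} = -4 + 1 \cdot 1 = -4 + 1 = -3$)
$j = 0$ ($j = - 7 \cdot 5 \cdot 0 = \left(-7\right) 0 = 0$)
$t{\left(-11 \right)} + j l{\left(-5 \right)} = \sqrt{1 - 11} + 0 \left(-3\right) = \sqrt{-10} + 0 = i \sqrt{10} + 0 = i \sqrt{10}$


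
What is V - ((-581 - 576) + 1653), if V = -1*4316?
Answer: -4812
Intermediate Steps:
V = -4316
V - ((-581 - 576) + 1653) = -4316 - ((-581 - 576) + 1653) = -4316 - (-1157 + 1653) = -4316 - 1*496 = -4316 - 496 = -4812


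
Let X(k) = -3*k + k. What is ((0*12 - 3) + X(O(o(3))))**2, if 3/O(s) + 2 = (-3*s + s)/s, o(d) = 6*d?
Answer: 9/4 ≈ 2.2500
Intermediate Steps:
O(s) = -3/4 (O(s) = 3/(-2 + (-3*s + s)/s) = 3/(-2 + (-2*s)/s) = 3/(-2 - 2) = 3/(-4) = 3*(-1/4) = -3/4)
X(k) = -2*k
((0*12 - 3) + X(O(o(3))))**2 = ((0*12 - 3) - 2*(-3/4))**2 = ((0 - 3) + 3/2)**2 = (-3 + 3/2)**2 = (-3/2)**2 = 9/4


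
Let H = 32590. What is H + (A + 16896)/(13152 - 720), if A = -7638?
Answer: 67528023/2072 ≈ 32591.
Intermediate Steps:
H + (A + 16896)/(13152 - 720) = 32590 + (-7638 + 16896)/(13152 - 720) = 32590 + 9258/12432 = 32590 + 9258*(1/12432) = 32590 + 1543/2072 = 67528023/2072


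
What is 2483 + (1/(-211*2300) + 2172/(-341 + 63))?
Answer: 166967950161/67456700 ≈ 2475.2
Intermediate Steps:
2483 + (1/(-211*2300) + 2172/(-341 + 63)) = 2483 + (-1/211*1/2300 + 2172/(-278)) = 2483 + (-1/485300 + 2172*(-1/278)) = 2483 + (-1/485300 - 1086/139) = 2483 - 527035939/67456700 = 166967950161/67456700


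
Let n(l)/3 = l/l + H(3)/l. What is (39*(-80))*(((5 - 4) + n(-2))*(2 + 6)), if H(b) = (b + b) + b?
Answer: 237120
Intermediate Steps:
H(b) = 3*b (H(b) = 2*b + b = 3*b)
n(l) = 3 + 27/l (n(l) = 3*(l/l + (3*3)/l) = 3*(1 + 9/l) = 3 + 27/l)
(39*(-80))*(((5 - 4) + n(-2))*(2 + 6)) = (39*(-80))*(((5 - 4) + (3 + 27/(-2)))*(2 + 6)) = -3120*(1 + (3 + 27*(-½)))*8 = -3120*(1 + (3 - 27/2))*8 = -3120*(1 - 21/2)*8 = -(-29640)*8 = -3120*(-76) = 237120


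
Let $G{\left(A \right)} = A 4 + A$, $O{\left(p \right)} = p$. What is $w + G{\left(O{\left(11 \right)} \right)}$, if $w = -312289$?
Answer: $-312234$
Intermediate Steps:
$G{\left(A \right)} = 5 A$ ($G{\left(A \right)} = 4 A + A = 5 A$)
$w + G{\left(O{\left(11 \right)} \right)} = -312289 + 5 \cdot 11 = -312289 + 55 = -312234$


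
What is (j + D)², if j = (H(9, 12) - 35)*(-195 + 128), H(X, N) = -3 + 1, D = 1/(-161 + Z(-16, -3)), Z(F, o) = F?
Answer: 192529643524/31329 ≈ 6.1454e+6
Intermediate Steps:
D = -1/177 (D = 1/(-161 - 16) = 1/(-177) = -1/177 ≈ -0.0056497)
H(X, N) = -2
j = 2479 (j = (-2 - 35)*(-195 + 128) = -37*(-67) = 2479)
(j + D)² = (2479 - 1/177)² = (438782/177)² = 192529643524/31329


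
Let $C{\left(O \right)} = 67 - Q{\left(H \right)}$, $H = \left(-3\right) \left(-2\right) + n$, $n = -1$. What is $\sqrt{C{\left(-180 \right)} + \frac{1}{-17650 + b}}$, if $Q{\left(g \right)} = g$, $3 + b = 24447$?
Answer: $\frac{\sqrt{2861829826}}{6794} \approx 7.874$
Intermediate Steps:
$b = 24444$ ($b = -3 + 24447 = 24444$)
$H = 5$ ($H = \left(-3\right) \left(-2\right) - 1 = 6 - 1 = 5$)
$C{\left(O \right)} = 62$ ($C{\left(O \right)} = 67 - 5 = 62$)
$\sqrt{C{\left(-180 \right)} + \frac{1}{-17650 + b}} = \sqrt{62 + \frac{1}{-17650 + 24444}} = \sqrt{62 + \frac{1}{6794}} = \sqrt{\frac{421229}{6794}} = \frac{\sqrt{2861829826}}{6794}$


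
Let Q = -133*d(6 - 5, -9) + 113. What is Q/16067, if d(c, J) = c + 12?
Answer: -1616/16067 ≈ -0.10058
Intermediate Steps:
d(c, J) = 12 + c
Q = -1616 (Q = -133*(12 + (6 - 5)) + 113 = -133*(12 + 1) + 113 = -133*13 + 113 = -1729 + 113 = -1616)
Q/16067 = -1616/16067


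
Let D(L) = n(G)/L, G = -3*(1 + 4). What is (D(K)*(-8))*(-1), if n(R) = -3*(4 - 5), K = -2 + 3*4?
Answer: 12/5 ≈ 2.4000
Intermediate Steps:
K = 10 (K = -2 + 12 = 10)
G = -15 (G = -3*5 = -15)
n(R) = 3 (n(R) = -3*(-1) = 3)
D(L) = 3/L
(D(K)*(-8))*(-1) = ((3/10)*(-8))*(-1) = -12/5*(-1) = 12/5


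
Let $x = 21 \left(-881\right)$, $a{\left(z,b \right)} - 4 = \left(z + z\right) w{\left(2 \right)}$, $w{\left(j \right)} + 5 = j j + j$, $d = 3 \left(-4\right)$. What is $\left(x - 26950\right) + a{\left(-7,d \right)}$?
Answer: $-45461$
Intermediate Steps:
$d = -12$
$w{\left(j \right)} = -5 + j + j^{2}$ ($w{\left(j \right)} = -5 + \left(j j + j\right) = -5 + \left(j^{2} + j\right) = -5 + \left(j + j^{2}\right) = -5 + j + j^{2}$)
$a{\left(z,b \right)} = 4 + 2 z$ ($a{\left(z,b \right)} = 4 + \left(z + z\right) \left(-5 + 2 + 2^{2}\right) = 4 + 2 z \left(-5 + 2 + 4\right) = 4 + 2 z 1 = 4 + 2 z$)
$x = -18501$
$\left(x - 26950\right) + a{\left(-7,d \right)} = \left(-18501 - 26950\right) + \left(4 + 2 \left(-7\right)\right) = -45451 + \left(4 - 14\right) = -45451 - 10 = -45461$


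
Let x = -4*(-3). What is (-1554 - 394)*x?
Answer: -23376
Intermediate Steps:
x = 12
(-1554 - 394)*x = (-1554 - 394)*12 = -1948*12 = -23376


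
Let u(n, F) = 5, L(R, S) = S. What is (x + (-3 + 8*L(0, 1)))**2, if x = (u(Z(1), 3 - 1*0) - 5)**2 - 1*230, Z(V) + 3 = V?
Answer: 50625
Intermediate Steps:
Z(V) = -3 + V
x = -230 (x = (5 - 5)**2 - 1*230 = 0**2 - 230 = 0 - 230 = -230)
(x + (-3 + 8*L(0, 1)))**2 = (-230 + (-3 + 8*1))**2 = (-230 + (-3 + 8))**2 = (-230 + 5)**2 = (-225)**2 = 50625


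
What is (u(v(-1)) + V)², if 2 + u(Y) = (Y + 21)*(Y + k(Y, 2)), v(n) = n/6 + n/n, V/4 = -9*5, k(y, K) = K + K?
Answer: 7579009/1296 ≈ 5848.0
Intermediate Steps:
k(y, K) = 2*K
V = -180 (V = 4*(-9*5) = 4*(-45) = -180)
v(n) = 1 + n/6 (v(n) = n*(⅙) + 1 = n/6 + 1 = 1 + n/6)
u(Y) = -2 + (4 + Y)*(21 + Y) (u(Y) = -2 + (Y + 21)*(Y + 2*2) = -2 + (21 + Y)*(Y + 4) = -2 + (21 + Y)*(4 + Y) = -2 + (4 + Y)*(21 + Y))
(u(v(-1)) + V)² = ((82 + (1 + (⅙)*(-1))² + 25*(1 + (⅙)*(-1))) - 180)² = ((82 + (1 - ⅙)² + 25*(1 - ⅙)) - 180)² = ((82 + (⅚)² + 25*(⅚)) - 180)² = ((82 + 25/36 + 125/6) - 180)² = (3727/36 - 180)² = (-2753/36)² = 7579009/1296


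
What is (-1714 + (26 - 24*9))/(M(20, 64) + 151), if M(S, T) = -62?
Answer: -1904/89 ≈ -21.393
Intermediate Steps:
(-1714 + (26 - 24*9))/(M(20, 64) + 151) = (-1714 + (26 - 24*9))/(-62 + 151) = (-1714 + (26 - 216))/89 = (-1714 - 190)*(1/89) = -1904*1/89 = -1904/89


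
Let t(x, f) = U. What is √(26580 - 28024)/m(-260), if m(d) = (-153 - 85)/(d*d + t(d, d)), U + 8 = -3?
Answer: -1284191*I/119 ≈ -10792.0*I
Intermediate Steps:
U = -11 (U = -8 - 3 = -11)
t(x, f) = -11
m(d) = -238/(-11 + d²) (m(d) = (-153 - 85)/(d*d - 11) = -238/(d² - 11) = -238/(-11 + d²))
√(26580 - 28024)/m(-260) = √(26580 - 28024)/((-238/(-11 + (-260)²))) = √(-1444)/((-238/(-11 + 67600))) = (38*I)/((-238/67589)) = (38*I)/((-238*1/67589)) = (38*I)/(-238/67589) = (38*I)*(-67589/238) = -1284191*I/119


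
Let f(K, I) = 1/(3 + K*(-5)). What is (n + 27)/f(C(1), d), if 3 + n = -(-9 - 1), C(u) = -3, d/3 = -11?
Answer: 612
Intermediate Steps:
d = -33 (d = 3*(-11) = -33)
n = 7 (n = -3 - (-9 - 1) = -3 - 1*(-10) = -3 + 10 = 7)
f(K, I) = 1/(3 - 5*K)
(n + 27)/f(C(1), d) = (7 + 27)/((-1/(-3 + 5*(-3)))) = 34/(-1/(-3 - 15)) = 34/(-1/(-18)) = 34/(-1*(-1/18)) = 34/(1/18) = 18*34 = 612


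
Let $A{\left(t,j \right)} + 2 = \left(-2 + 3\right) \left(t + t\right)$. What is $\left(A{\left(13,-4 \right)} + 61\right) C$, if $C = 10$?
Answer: $850$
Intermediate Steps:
$A{\left(t,j \right)} = -2 + 2 t$ ($A{\left(t,j \right)} = -2 + \left(-2 + 3\right) \left(t + t\right) = -2 + 1 \cdot 2 t = -2 + 2 t$)
$\left(A{\left(13,-4 \right)} + 61\right) C = \left(\left(-2 + 2 \cdot 13\right) + 61\right) 10 = \left(\left(-2 + 26\right) + 61\right) 10 = \left(24 + 61\right) 10 = 85 \cdot 10 = 850$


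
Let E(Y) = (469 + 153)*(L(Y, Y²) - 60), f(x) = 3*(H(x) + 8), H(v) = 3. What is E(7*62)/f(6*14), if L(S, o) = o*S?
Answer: 50846288168/33 ≈ 1.5408e+9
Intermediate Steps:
L(S, o) = S*o
f(x) = 33 (f(x) = 3*(3 + 8) = 3*11 = 33)
E(Y) = -37320 + 622*Y³ (E(Y) = (469 + 153)*(Y*Y² - 60) = 622*(Y³ - 60) = 622*(-60 + Y³) = -37320 + 622*Y³)
E(7*62)/f(6*14) = (-37320 + 622*(7*62)³)/33 = (-37320 + 622*434³)*(1/33) = (-37320 + 622*81746504)*(1/33) = (-37320 + 50846325488)*(1/33) = 50846288168*(1/33) = 50846288168/33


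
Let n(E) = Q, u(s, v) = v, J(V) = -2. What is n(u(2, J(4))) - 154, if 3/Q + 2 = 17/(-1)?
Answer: -2929/19 ≈ -154.16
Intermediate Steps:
Q = -3/19 (Q = 3/(-2 + 17/(-1)) = 3/(-2 + 17*(-1)) = 3/(-2 - 17) = 3/(-19) = 3*(-1/19) = -3/19 ≈ -0.15789)
n(E) = -3/19
n(u(2, J(4))) - 154 = -3/19 - 154 = -2929/19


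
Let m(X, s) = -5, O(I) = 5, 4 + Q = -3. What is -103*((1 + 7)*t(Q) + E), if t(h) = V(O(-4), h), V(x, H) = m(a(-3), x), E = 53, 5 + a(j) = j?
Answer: -1339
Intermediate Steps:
Q = -7 (Q = -4 - 3 = -7)
a(j) = -5 + j
V(x, H) = -5
t(h) = -5
-103*((1 + 7)*t(Q) + E) = -103*((1 + 7)*(-5) + 53) = -103*(8*(-5) + 53) = -103*(-40 + 53) = -103*13 = -1339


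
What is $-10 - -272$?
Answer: $262$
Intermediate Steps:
$-10 - -272 = -10 + 272 = 262$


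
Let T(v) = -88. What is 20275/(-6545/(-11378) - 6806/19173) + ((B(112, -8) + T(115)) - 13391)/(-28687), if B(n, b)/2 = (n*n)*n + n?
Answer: 1527086823375851/16606875613 ≈ 91955.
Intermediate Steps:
B(n, b) = 2*n + 2*n³ (B(n, b) = 2*((n*n)*n + n) = 2*(n²*n + n) = 2*(n³ + n) = 2*(n + n³) = 2*n + 2*n³)
20275/(-6545/(-11378) - 6806/19173) + ((B(112, -8) + T(115)) - 13391)/(-28687) = 20275/(-6545/(-11378) - 6806/19173) + ((2*112*(1 + 112²) - 88) - 13391)/(-28687) = 20275/(-6545*(-1/11378) - 6806*1/19173) + ((2*112*(1 + 12544) - 88) - 13391)*(-1/28687) = 20275/(6545/11378 - 82/231) + ((2*112*12545 - 88) - 13391)*(-1/28687) = 20275/(578899/2628318) + ((2810080 - 88) - 13391)*(-1/28687) = 20275*(2628318/578899) + (2809992 - 13391)*(-1/28687) = 53289147450/578899 + 2796601*(-1/28687) = 53289147450/578899 - 2796601/28687 = 1527086823375851/16606875613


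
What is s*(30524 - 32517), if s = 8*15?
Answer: -239160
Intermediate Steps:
s = 120
s*(30524 - 32517) = 120*(30524 - 32517) = 120*(-1993) = -239160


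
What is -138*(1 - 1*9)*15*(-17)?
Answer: -281520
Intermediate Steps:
-138*(1 - 1*9)*15*(-17) = -138*(1 - 9)*15*(-17) = -138*(-8*15)*(-17) = -(-16560)*(-17) = -138*2040 = -281520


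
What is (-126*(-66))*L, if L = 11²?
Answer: 1006236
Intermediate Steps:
L = 121
(-126*(-66))*L = -126*(-66)*121 = 8316*121 = 1006236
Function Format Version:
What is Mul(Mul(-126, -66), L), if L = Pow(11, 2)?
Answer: 1006236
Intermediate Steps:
L = 121
Mul(Mul(-126, -66), L) = Mul(Mul(-126, -66), 121) = Mul(8316, 121) = 1006236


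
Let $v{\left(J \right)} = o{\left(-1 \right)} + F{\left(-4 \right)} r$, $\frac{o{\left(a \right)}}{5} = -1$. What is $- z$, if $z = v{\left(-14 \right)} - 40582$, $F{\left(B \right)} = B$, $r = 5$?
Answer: $40607$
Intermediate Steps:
$o{\left(a \right)} = -5$ ($o{\left(a \right)} = 5 \left(-1\right) = -5$)
$v{\left(J \right)} = -25$ ($v{\left(J \right)} = -5 - 20 = -25$)
$z = -40607$ ($z = -25 - 40582 = -40607$)
$- z = \left(-1\right) \left(-40607\right) = 40607$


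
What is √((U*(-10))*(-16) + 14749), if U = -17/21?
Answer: √6447189/21 ≈ 120.91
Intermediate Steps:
U = -17/21 (U = -17*1/21 = -17/21 ≈ -0.80952)
√((U*(-10))*(-16) + 14749) = √(-17/21*(-10)*(-16) + 14749) = √((170/21)*(-16) + 14749) = √(-2720/21 + 14749) = √(307009/21) = √6447189/21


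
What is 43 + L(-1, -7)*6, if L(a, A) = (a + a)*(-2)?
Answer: 67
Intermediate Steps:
L(a, A) = -4*a (L(a, A) = (2*a)*(-2) = -4*a)
43 + L(-1, -7)*6 = 43 - 4*(-1)*6 = 43 + 4*6 = 43 + 24 = 67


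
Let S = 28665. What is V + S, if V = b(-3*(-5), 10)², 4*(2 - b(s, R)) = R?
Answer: 114661/4 ≈ 28665.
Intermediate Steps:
b(s, R) = 2 - R/4
V = ¼ (V = (2 - ¼*10)² = (2 - 5/2)² = (-½)² = ¼ ≈ 0.25000)
V + S = ¼ + 28665 = 114661/4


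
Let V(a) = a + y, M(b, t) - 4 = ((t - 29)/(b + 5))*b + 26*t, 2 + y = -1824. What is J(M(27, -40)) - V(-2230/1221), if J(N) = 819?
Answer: 3231775/1221 ≈ 2646.8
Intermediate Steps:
y = -1826 (y = -2 - 1824 = -1826)
M(b, t) = 4 + 26*t + b*(-29 + t)/(5 + b) (M(b, t) = 4 + (((t - 29)/(b + 5))*b + 26*t) = 4 + (((-29 + t)/(5 + b))*b + 26*t) = 4 + (b*(-29 + t)/(5 + b) + 26*t) = 4 + (26*t + b*(-29 + t)/(5 + b)) = 4 + 26*t + b*(-29 + t)/(5 + b))
V(a) = -1826 + a (V(a) = a - 1826 = -1826 + a)
J(M(27, -40)) - V(-2230/1221) = 819 - (-1826 - 2230/1221) = 819 - 1*(-2231776/1221) = 819 + 2231776/1221 = 3231775/1221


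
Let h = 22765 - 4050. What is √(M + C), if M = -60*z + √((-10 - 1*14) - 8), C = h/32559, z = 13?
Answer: √(-826259673495 + 4240353924*I*√2)/32559 ≈ 0.10131 + 27.918*I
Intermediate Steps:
h = 18715
C = 18715/32559 ≈ 0.57480
M = -780 + 4*I*√2 (M = -60*13 + √((-10 - 1*14) - 8) = -780 + √((-10 - 14) - 8) = -780 + √(-24 - 8) = -780 + √(-32) = -780 + 4*I*√2 ≈ -780.0 + 5.6569*I)
√(M + C) = √((-780 + 4*I*√2) + 18715/32559) = √(-25377305/32559 + 4*I*√2)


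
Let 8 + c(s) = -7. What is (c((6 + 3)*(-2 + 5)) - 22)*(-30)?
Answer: 1110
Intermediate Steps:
c(s) = -15 (c(s) = -8 - 7 = -15)
(c((6 + 3)*(-2 + 5)) - 22)*(-30) = (-15 - 22)*(-30) = -37*(-30) = 1110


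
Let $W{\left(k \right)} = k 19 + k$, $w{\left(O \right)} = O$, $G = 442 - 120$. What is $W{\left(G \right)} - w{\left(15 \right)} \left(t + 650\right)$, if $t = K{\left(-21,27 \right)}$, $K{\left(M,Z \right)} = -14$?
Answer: $-3100$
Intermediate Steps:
$G = 322$ ($G = 442 - 120 = 322$)
$t = -14$
$W{\left(k \right)} = 20 k$ ($W{\left(k \right)} = 19 k + k = 20 k$)
$W{\left(G \right)} - w{\left(15 \right)} \left(t + 650\right) = 20 \cdot 322 - 15 \left(-14 + 650\right) = 6440 - 15 \cdot 636 = 6440 - 9540 = -3100$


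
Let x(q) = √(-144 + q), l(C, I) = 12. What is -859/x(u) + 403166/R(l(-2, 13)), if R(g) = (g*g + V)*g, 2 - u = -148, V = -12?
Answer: 201583/792 - 859*√6/6 ≈ -96.161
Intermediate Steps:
u = 150 (u = 2 - 1*(-148) = 2 + 148 = 150)
R(g) = g*(-12 + g²) (R(g) = (g*g - 12)*g = (g² - 12)*g = (-12 + g²)*g = g*(-12 + g²))
-859/x(u) + 403166/R(l(-2, 13)) = -859/√(-144 + 150) + 403166/((12*(-12 + 12²))) = -859*√6/6 + 403166/((12*(-12 + 144))) = -859*√6/6 + 403166/((12*132)) = -859*√6/6 + 403166/1584 = -859*√6/6 + 403166*(1/1584) = -859*√6/6 + 201583/792 = 201583/792 - 859*√6/6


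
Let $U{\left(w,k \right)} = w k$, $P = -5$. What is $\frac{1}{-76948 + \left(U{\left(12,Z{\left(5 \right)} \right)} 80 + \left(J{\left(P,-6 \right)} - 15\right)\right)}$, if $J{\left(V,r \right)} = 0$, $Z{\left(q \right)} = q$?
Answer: $- \frac{1}{72163} \approx -1.3858 \cdot 10^{-5}$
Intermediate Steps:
$U{\left(w,k \right)} = k w$
$\frac{1}{-76948 + \left(U{\left(12,Z{\left(5 \right)} \right)} 80 + \left(J{\left(P,-6 \right)} - 15\right)\right)} = \frac{1}{-76948 + \left(5 \cdot 12 \cdot 80 + \left(0 - 15\right)\right)} = \frac{1}{-76948 + \left(60 \cdot 80 + \left(0 - 15\right)\right)} = \frac{1}{-76948 + \left(4800 - 15\right)} = \frac{1}{-76948 + 4785} = \frac{1}{-72163} = - \frac{1}{72163}$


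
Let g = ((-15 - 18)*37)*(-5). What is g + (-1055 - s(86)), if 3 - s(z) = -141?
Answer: 4906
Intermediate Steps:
s(z) = 144 (s(z) = 3 - 1*(-141) = 3 + 141 = 144)
g = 6105 (g = -33*37*(-5) = -1221*(-5) = 6105)
g + (-1055 - s(86)) = 6105 + (-1055 - 1*144) = 6105 + (-1055 - 144) = 6105 - 1199 = 4906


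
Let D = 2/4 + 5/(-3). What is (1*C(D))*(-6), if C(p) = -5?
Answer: 30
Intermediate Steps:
D = -7/6 (D = 2*(¼) + 5*(-⅓) = ½ - 5/3 = -7/6 ≈ -1.1667)
(1*C(D))*(-6) = (1*(-5))*(-6) = -5*(-6) = 30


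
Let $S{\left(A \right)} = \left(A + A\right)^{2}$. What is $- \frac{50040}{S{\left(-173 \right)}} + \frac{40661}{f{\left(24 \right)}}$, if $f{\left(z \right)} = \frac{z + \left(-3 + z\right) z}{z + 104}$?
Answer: $\frac{9735131722}{987657} \approx 9856.8$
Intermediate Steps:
$S{\left(A \right)} = 4 A^{2}$ ($S{\left(A \right)} = \left(2 A\right)^{2} = 4 A^{2}$)
$f{\left(z \right)} = \frac{z + z \left(-3 + z\right)}{104 + z}$
$- \frac{50040}{S{\left(-173 \right)}} + \frac{40661}{f{\left(24 \right)}} = - \frac{50040}{4 \left(-173\right)^{2}} + \frac{40661}{24 \frac{1}{104 + 24} \left(-2 + 24\right)} = - \frac{50040}{4 \cdot 29929} + \frac{40661}{24 \cdot \frac{1}{128} \cdot 22} = - \frac{50040}{119716} + \frac{40661}{24 \cdot \frac{1}{128} \cdot 22} = \left(-50040\right) \frac{1}{119716} + \frac{40661}{\frac{33}{8}} = - \frac{12510}{29929} + 40661 \cdot \frac{8}{33} = - \frac{12510}{29929} + \frac{325288}{33} = \frac{9735131722}{987657}$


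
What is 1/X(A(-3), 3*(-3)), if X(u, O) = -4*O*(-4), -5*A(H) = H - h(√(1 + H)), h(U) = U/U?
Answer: -1/144 ≈ -0.0069444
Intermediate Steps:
h(U) = 1
A(H) = ⅕ - H/5 (A(H) = -(H - 1*1)/5 = -(H - 1)/5 = -(-1 + H)/5 = ⅕ - H/5)
X(u, O) = 16*O
1/X(A(-3), 3*(-3)) = 1/(16*(3*(-3))) = 1/(16*(-9)) = 1/(-144) = -1/144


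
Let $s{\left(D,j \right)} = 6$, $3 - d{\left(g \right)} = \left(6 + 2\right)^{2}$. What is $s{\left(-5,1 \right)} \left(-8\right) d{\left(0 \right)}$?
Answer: $2928$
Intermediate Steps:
$d{\left(g \right)} = -61$ ($d{\left(g \right)} = 3 - \left(6 + 2\right)^{2} = 3 - 8^{2} = 3 - 64 = -61$)
$s{\left(-5,1 \right)} \left(-8\right) d{\left(0 \right)} = 6 \left(-8\right) \left(-61\right) = \left(-48\right) \left(-61\right) = 2928$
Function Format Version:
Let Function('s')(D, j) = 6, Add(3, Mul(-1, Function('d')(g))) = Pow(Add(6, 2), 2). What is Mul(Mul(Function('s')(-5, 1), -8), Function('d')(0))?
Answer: 2928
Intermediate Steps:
Function('d')(g) = -61 (Function('d')(g) = Add(3, Mul(-1, Pow(Add(6, 2), 2))) = Add(3, Mul(-1, Pow(8, 2))) = Add(3, Mul(-1, 64)) = Add(3, -64) = -61)
Mul(Mul(Function('s')(-5, 1), -8), Function('d')(0)) = Mul(Mul(6, -8), -61) = Mul(-48, -61) = 2928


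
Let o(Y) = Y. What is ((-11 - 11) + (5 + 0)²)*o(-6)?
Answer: -18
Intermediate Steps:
((-11 - 11) + (5 + 0)²)*o(-6) = ((-11 - 11) + (5 + 0)²)*(-6) = (-22 + 5²)*(-6) = (-22 + 25)*(-6) = 3*(-6) = -18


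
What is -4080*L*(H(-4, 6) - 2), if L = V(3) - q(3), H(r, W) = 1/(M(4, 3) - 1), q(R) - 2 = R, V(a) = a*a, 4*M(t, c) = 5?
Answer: -32640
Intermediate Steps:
M(t, c) = 5/4 (M(t, c) = (¼)*5 = 5/4)
V(a) = a²
q(R) = 2 + R
H(r, W) = 4 (H(r, W) = 1/(5/4 - 1) = 1/(¼) = 4)
L = 4 (L = 3² - (2 + 3) = 9 - 1*5 = 9 - 5 = 4)
-4080*L*(H(-4, 6) - 2) = -16320*(4 - 2) = -16320*2 = -4080*8 = -32640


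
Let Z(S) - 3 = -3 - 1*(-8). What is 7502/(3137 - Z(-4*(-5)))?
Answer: 7502/3129 ≈ 2.3976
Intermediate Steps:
Z(S) = 8 (Z(S) = 3 + (-3 - 1*(-8)) = 3 + (-3 + 8) = 3 + 5 = 8)
7502/(3137 - Z(-4*(-5))) = 7502/(3137 - 1*8) = 7502/(3137 - 8) = 7502/3129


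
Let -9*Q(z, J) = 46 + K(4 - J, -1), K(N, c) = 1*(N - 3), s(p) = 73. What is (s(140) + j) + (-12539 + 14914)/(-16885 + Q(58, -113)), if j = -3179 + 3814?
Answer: 861465/1217 ≈ 707.86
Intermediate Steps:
K(N, c) = -3 + N (K(N, c) = 1*(-3 + N) = -3 + N)
Q(z, J) = -47/9 + J/9 (Q(z, J) = -(46 + (-3 + (4 - J)))/9 = -(46 + (1 - J))/9 = -(47 - J)/9 = -47/9 + J/9)
j = 635
(s(140) + j) + (-12539 + 14914)/(-16885 + Q(58, -113)) = (73 + 635) + (-12539 + 14914)/(-16885 + (-47/9 + (⅑)*(-113))) = 708 + 2375/(-16885 + (-47/9 - 113/9)) = 708 + 2375/(-16885 - 160/9) = 708 + 2375/(-152125/9) = 708 + 2375*(-9/152125) = 708 - 171/1217 = 861465/1217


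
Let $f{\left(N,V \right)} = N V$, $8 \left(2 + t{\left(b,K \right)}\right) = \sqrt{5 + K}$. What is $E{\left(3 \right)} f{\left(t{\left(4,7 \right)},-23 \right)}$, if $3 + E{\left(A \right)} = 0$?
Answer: $-138 + \frac{69 \sqrt{3}}{4} \approx -108.12$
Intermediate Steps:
$t{\left(b,K \right)} = -2 + \frac{\sqrt{5 + K}}{8}$
$E{\left(A \right)} = -3$ ($E{\left(A \right)} = -3 + 0 = -3$)
$E{\left(3 \right)} f{\left(t{\left(4,7 \right)},-23 \right)} = - 3 \left(-2 + \frac{\sqrt{5 + 7}}{8}\right) \left(-23\right) = - 3 \left(-2 + \frac{\sqrt{12}}{8}\right) \left(-23\right) = - 3 \left(-2 + \frac{2 \sqrt{3}}{8}\right) \left(-23\right) = - 3 \left(-2 + \frac{\sqrt{3}}{4}\right) \left(-23\right) = - 3 \left(46 - \frac{23 \sqrt{3}}{4}\right) = -138 + \frac{69 \sqrt{3}}{4}$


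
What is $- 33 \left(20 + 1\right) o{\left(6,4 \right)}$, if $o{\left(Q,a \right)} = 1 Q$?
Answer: $-4158$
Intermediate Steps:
$o{\left(Q,a \right)} = Q$
$- 33 \left(20 + 1\right) o{\left(6,4 \right)} = - 33 \left(20 + 1\right) 6 = \left(-33\right) 21 \cdot 6 = \left(-693\right) 6 = -4158$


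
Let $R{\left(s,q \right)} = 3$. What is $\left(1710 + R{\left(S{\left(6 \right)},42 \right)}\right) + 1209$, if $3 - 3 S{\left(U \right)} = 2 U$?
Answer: $2922$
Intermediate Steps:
$S{\left(U \right)} = 1 - \frac{2 U}{3}$
$\left(1710 + R{\left(S{\left(6 \right)},42 \right)}\right) + 1209 = \left(1710 + 3\right) + 1209 = 1713 + 1209 = 2922$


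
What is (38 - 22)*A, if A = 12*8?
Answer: 1536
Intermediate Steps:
A = 96
(38 - 22)*A = (38 - 22)*96 = 16*96 = 1536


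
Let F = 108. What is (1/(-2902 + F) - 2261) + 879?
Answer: -3861309/2794 ≈ -1382.0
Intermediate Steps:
(1/(-2902 + F) - 2261) + 879 = (1/(-2902 + 108) - 2261) + 879 = (1/(-2794) - 2261) + 879 = (-1/2794 - 2261) + 879 = -6317235/2794 + 879 = -3861309/2794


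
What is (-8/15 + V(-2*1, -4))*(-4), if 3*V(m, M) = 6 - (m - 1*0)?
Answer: -128/15 ≈ -8.5333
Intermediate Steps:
V(m, M) = 2 - m/3 (V(m, M) = (6 - (m - 1*0))/3 = (6 - (m + 0))/3 = (6 - m)/3 = 2 - m/3)
(-8/15 + V(-2*1, -4))*(-4) = (-8/15 + (2 - (-2)/3))*(-4) = (-8*1/15 + (2 - ⅓*(-2)))*(-4) = (-8/15 + (2 + ⅔))*(-4) = (-8/15 + 8/3)*(-4) = (32/15)*(-4) = -128/15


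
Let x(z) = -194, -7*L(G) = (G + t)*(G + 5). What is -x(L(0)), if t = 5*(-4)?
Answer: 194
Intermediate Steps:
t = -20
L(G) = -(-20 + G)*(5 + G)/7 (L(G) = -(G - 20)*(G + 5)/7 = -(-20 + G)*(5 + G)/7)
-x(L(0)) = -1*(-194) = 194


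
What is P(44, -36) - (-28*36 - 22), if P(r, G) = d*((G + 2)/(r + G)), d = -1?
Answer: 4137/4 ≈ 1034.3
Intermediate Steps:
P(r, G) = -(2 + G)/(G + r) (P(r, G) = -(G + 2)/(r + G) = -(2 + G)/(G + r))
P(44, -36) - (-28*36 - 22) = (-2 - 1*(-36))/(-36 + 44) - (-28*36 - 22) = (-2 + 36)/8 - (-1008 - 22) = (1/8)*34 - 1*(-1030) = 17/4 + 1030 = 4137/4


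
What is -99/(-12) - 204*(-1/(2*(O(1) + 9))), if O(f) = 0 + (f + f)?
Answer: 771/44 ≈ 17.523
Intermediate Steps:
O(f) = 2*f (O(f) = 0 + 2*f = 2*f)
-99/(-12) - 204*(-1/(2*(O(1) + 9))) = -99/(-12) - 204*(-1/(2*(2*1 + 9))) = -99*(-1/12) - 204*(-1/(2*(2 + 9))) = 33/4 - 204/((-2*11)) = 33/4 - 204/(-22) = 33/4 - 204*(-1/22) = 33/4 + 102/11 = 771/44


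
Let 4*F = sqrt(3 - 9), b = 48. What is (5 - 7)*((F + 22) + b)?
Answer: -140 - I*sqrt(6)/2 ≈ -140.0 - 1.2247*I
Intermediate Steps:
F = I*sqrt(6)/4 (F = sqrt(3 - 9)/4 = sqrt(-6)/4 = (I*sqrt(6))/4 = I*sqrt(6)/4 ≈ 0.61237*I)
(5 - 7)*((F + 22) + b) = (5 - 7)*((I*sqrt(6)/4 + 22) + 48) = -2*((22 + I*sqrt(6)/4) + 48) = -2*(70 + I*sqrt(6)/4) = -140 - I*sqrt(6)/2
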